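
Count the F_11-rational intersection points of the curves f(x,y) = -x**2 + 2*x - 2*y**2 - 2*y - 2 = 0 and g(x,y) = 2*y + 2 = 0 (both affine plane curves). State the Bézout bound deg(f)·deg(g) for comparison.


Common zeros: ∅; count = 0; Bézout bound = 2.

deg(f) = 2, deg(g) = 1, so Bézout bound = 2.
Scan x ∈ F_11. For each x, list the y ∈ F_11 with f(x, y) ≡ 0 and those with g(x, y) ≡ 0 (mod 11); the common zeros in that column are the intersection.
  x = 0: f ≡ 0 at y ∈ ∅; g ≡ 0 at y ∈ {10}; common: ∅.
  x = 1: f ≡ 0 at y ∈ ∅; g ≡ 0 at y ∈ {10}; common: ∅.
  x = 2: f ≡ 0 at y ∈ ∅; g ≡ 0 at y ∈ {10}; common: ∅.
  x = 3: f ≡ 0 at y ∈ ∅; g ≡ 0 at y ∈ {10}; common: ∅.
  x = 4: f ≡ 0 at y ∈ {2, 8}; g ≡ 0 at y ∈ {10}; common: ∅.
  x = 5: f ≡ 0 at y ∈ {5}; g ≡ 0 at y ∈ {10}; common: ∅.
  x = 6: f ≡ 0 at y ∈ {4, 6}; g ≡ 0 at y ∈ {10}; common: ∅.
  x = 7: f ≡ 0 at y ∈ {4, 6}; g ≡ 0 at y ∈ {10}; common: ∅.
  x = 8: f ≡ 0 at y ∈ {5}; g ≡ 0 at y ∈ {10}; common: ∅.
  x = 9: f ≡ 0 at y ∈ {2, 8}; g ≡ 0 at y ∈ {10}; common: ∅.
  x = 10: f ≡ 0 at y ∈ ∅; g ≡ 0 at y ∈ {10}; common: ∅.
Collecting: common zeros = ∅, so the count is 0.
Comparison with the Bézout bound: 0 ≤ 2 = deg(f)·deg(g), as expected for curves with no common component (the affine F_11-count falls short of the bound because intersections may lie at infinity, over extension fields, or carry multiplicity).


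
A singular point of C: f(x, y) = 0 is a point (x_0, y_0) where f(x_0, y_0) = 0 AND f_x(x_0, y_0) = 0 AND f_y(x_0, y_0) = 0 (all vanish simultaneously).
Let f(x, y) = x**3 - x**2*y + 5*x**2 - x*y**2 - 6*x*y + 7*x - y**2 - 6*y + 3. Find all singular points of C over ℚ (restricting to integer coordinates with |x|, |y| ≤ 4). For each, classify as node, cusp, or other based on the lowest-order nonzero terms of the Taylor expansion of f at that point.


Singular points: {(-2, -1)}; classification: cusp.

Compute partial derivatives:
  f_x = 3*x**2 - 2*x*y + 10*x - y**2 - 6*y + 7.
  f_y = -x**2 - 2*x*y - 6*x - 2*y - 6.
Scan x_0 ∈ {−4, ..., 4}. For each x_0, f_y(x_0, y) is a polynomial in y; find its integer roots y ∈ {−4, ..., 4}, then test f_x and f at those candidates.
  x = -4: f_y(-4, y) = 6*y + 2; no integer root y with |y| ≤ 4.
  x = -3: f_y(-3, y) = 4*y + 3; no integer root y with |y| ≤ 4.
  x = -2: f_y(-2, y) = 2*y + 2; vanishes at y ∈ {-1}. (-2, -1): f_x = 0, f = 0 — SINGULAR.
  x = -1: f_y(-1, y) = -1; no integer root y with |y| ≤ 4.
  x = 0: f_y(0, y) = -2*y - 6; vanishes at y ∈ {-3}. (0, -3): f_x = 16 ≠ 0.
  x = 1: f_y(1, y) = -4*y - 13; no integer root y with |y| ≤ 4.
  x = 2: f_y(2, y) = -6*y - 22; no integer root y with |y| ≤ 4.
  x = 3: f_y(3, y) = -8*y - 33; no integer root y with |y| ≤ 4.
  x = 4: f_y(4, y) = -10*y - 46; no integer root y with |y| ≤ 4.
Only singular point on the grid: (-2, -1).
Classify: substitute x = -2 + u, y = -1 + v and expand: f = u**3 - u**2*v - u*v**2 + v**2.
No constant or linear terms (consistent with a singular point). Quadratic part: v**2. Cubic part: u**3 - u**2*v - u*v**2.
The quadratic part v**2 is a perfect square, so there is a single (double) tangent line v = 0, i.e. y = -1. Restricting the cubic part to that line (v = 0) leaves u**3 ≠ 0, so f is not divisible by v and the branch is v² ≈ -u**3 to lowest order — this is a cusp.
Classification: cusp.


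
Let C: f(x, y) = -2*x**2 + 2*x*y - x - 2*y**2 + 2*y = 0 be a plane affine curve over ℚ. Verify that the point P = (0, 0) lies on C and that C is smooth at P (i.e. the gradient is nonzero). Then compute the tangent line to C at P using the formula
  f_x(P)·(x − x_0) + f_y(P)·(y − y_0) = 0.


Tangent line at P: -x + 2*y = 0.

Step 1: f(0, 0) = 0, so P lies on C.
Step 2: partial derivatives
  f_x(x, y) = -4*x + 2*y - 1, f_y(x, y) = 2*x - 4*y + 2.
  f_x(P) = -1, f_y(P) = 2 (gradient nonzero, so P is smooth).
Step 3: tangent line at P: -1·(x − 0) + 2·(y − 0) = 0.
Expanding: -x + 2*y = 0.


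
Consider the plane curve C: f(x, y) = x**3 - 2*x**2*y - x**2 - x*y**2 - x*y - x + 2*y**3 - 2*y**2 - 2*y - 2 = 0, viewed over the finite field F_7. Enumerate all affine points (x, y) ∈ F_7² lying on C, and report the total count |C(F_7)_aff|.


Affine F_7-points: {(0, 3), (1, 5), (2, 0), (2, 1), (4, 0), (4, 1), (4, 2), (5, 4)}; count = 8.

For each of the 49 pairs (x, y) ∈ F_7², evaluate f(x, y) mod 7. Record the zeros.
  x = 0: [0↦5, 1↦3, 2↦2, 3↦0, 4↦2, 5↦6, 6↦3]  zeros at y ∈ {3}
  x = 1: [0↦4, 1↦5, 2↦5, 3↦2, 4↦1, 5↦0, 6↦4]  zeros at y ∈ {5}
  x = 2: [0↦0, 1↦0, 2↦4, 3↦3, 4↦2, 5↦6, 6↦6]  zeros at y ∈ {0, 1}
  x = 3: [0↦6, 1↦1, 2↦5, 3↦2, 4↦4, 5↦2, 6↦1]  zeros at y ∈ ∅
  x = 4: [0↦0, 1↦0, 2↦0, 3↦5, 4↦6, 5↦1, 6↦2]  zeros at y ∈ {0, 1, 2}
  x = 5: [0↦2, 1↦3, 2↦2, 3↦4, 4↦0, 5↦2, 6↦1]  zeros at y ∈ {4}
  x = 6: [0↦4, 1↦2, 2↦3, 3↦5, 4↦6, 5↦4, 6↦4]  zeros at y ∈ ∅
Collecting zeros: affine points = {(0, 3), (1, 5), (2, 0), (2, 1), (4, 0), (4, 1), (4, 2), (5, 4)}.
Total count |C(F_7)_aff| = 8.


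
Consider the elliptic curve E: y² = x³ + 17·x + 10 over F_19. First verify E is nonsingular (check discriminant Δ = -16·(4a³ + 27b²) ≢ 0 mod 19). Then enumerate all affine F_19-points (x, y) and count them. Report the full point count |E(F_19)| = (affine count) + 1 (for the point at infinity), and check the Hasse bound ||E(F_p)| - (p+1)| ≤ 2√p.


Affine points = {(1, 3), (1, 16), (4, 3), (4, 16), (5, 7), (5, 12), (6, 9), (6, 10), (7, 4), (7, 15), (12, 2), (12, 17), (14, 3), (14, 16), (15, 7), (15, 12), (17, 5), (17, 14), (18, 7), (18, 12)}; affine count = 20; |E(F_19)| = 21.

Discriminant check: Δ ∝ 4a³ + 27b² = 4·17³ + 27·10² = 4·4913 + 27·100 ≡ 8 (mod 19). Nonzero ⇒ E is nonsingular.
For each x ∈ F_19, compute rhs = x³ + 17·x + 10 mod 19, then count y ∈ F_19 with y² ≡ rhs.
  x = 0: rhs = 10, matching y values: none (0 points).
  x = 1: rhs = 9, matching y values: 3, 16 (2 points).
  x = 2: rhs = 14, matching y values: none (0 points).
  x = 3: rhs = 12, matching y values: none (0 points).
  x = 4: rhs = 9, matching y values: 3, 16 (2 points).
  x = 5: rhs = 11, matching y values: 7, 12 (2 points).
  x = 6: rhs = 5, matching y values: 9, 10 (2 points).
  x = 7: rhs = 16, matching y values: 4, 15 (2 points).
  x = 8: rhs = 12, matching y values: none (0 points).
  x = 9: rhs = 18, matching y values: none (0 points).
  x = 10: rhs = 2, matching y values: none (0 points).
  x = 11: rhs = 8, matching y values: none (0 points).
  x = 12: rhs = 4, matching y values: 2, 17 (2 points).
  x = 13: rhs = 15, matching y values: none (0 points).
  x = 14: rhs = 9, matching y values: 3, 16 (2 points).
  x = 15: rhs = 11, matching y values: 7, 12 (2 points).
  x = 16: rhs = 8, matching y values: none (0 points).
  x = 17: rhs = 6, matching y values: 5, 14 (2 points).
  x = 18: rhs = 11, matching y values: 7, 12 (2 points).
Total affine count: 20.
Full point count |E(F_19)| = 20 + 1 = 21.
Hasse bound: |21 − (19+1)| = |1| = 1 ≤ 2√19 ≈ 8.7178 ✓.


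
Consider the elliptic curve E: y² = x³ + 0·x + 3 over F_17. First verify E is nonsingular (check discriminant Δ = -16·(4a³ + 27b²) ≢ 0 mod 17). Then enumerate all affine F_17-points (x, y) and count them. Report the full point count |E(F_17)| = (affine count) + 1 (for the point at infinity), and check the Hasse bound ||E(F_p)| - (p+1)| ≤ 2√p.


Affine points = {(1, 2), (1, 15), (3, 8), (3, 9), (4, 4), (4, 13), (5, 3), (5, 14), (6, 7), (6, 10), (9, 1), (9, 16), (10, 0), (11, 5), (11, 12), (16, 6), (16, 11)}; affine count = 17; |E(F_17)| = 18.

Discriminant check: Δ ∝ 4a³ + 27b² = 4·0³ + 27·3² = 4·0 + 27·9 ≡ 5 (mod 17). Nonzero ⇒ E is nonsingular.
For each x ∈ F_17, compute rhs = x³ + 0·x + 3 mod 17, then count y ∈ F_17 with y² ≡ rhs.
  x = 0: rhs = 3, matching y values: none (0 points).
  x = 1: rhs = 4, matching y values: 2, 15 (2 points).
  x = 2: rhs = 11, matching y values: none (0 points).
  x = 3: rhs = 13, matching y values: 8, 9 (2 points).
  x = 4: rhs = 16, matching y values: 4, 13 (2 points).
  x = 5: rhs = 9, matching y values: 3, 14 (2 points).
  x = 6: rhs = 15, matching y values: 7, 10 (2 points).
  x = 7: rhs = 6, matching y values: none (0 points).
  x = 8: rhs = 5, matching y values: none (0 points).
  x = 9: rhs = 1, matching y values: 1, 16 (2 points).
  x = 10: rhs = 0, matching y values: 0 (1 points).
  x = 11: rhs = 8, matching y values: 5, 12 (2 points).
  x = 12: rhs = 14, matching y values: none (0 points).
  x = 13: rhs = 7, matching y values: none (0 points).
  x = 14: rhs = 10, matching y values: none (0 points).
  x = 15: rhs = 12, matching y values: none (0 points).
  x = 16: rhs = 2, matching y values: 6, 11 (2 points).
Total affine count: 17.
Full point count |E(F_17)| = 17 + 1 = 18.
Hasse bound: |18 − (17+1)| = |0| = 0 ≤ 2√17 ≈ 8.2462 ✓.


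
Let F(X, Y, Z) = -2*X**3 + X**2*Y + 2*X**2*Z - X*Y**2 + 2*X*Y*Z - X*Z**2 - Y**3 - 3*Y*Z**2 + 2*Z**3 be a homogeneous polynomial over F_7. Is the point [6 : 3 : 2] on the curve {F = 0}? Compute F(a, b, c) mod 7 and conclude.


F(6,3,2) ≡ 5 (mod 7); P is NOT on the curve.

Evaluate F(6, 3, 2) term-by-term (mod 7).
  -2*X**3 ↦ -2·216·1·1 = -432
  X**2*Y ↦ 1·36·3·1 = 108
  2*X**2*Z ↦ 2·36·1·2 = 144
  -X*Y**2 ↦ -1·6·9·1 = -54
  2*X*Y*Z ↦ 2·6·3·2 = 72
  -X*Z**2 ↦ -1·6·1·4 = -24
  -Y**3 ↦ -1·1·27·1 = -27
  -3*Y*Z**2 ↦ -3·1·3·4 = -36
  2*Z**3 ↦ 2·1·1·8 = 16
Sum: F(6, 3, 2) = (-432) + (108) + (144) + (-54) + (72) + (-24) + (-27) + (-36) + (16) = -233.
Reducing mod 7: -233 ≡ 5 (mod 7).
Since F(a, b, c) ≡ 5 ≠ 0 (mod 7), P does NOT lie on the curve.


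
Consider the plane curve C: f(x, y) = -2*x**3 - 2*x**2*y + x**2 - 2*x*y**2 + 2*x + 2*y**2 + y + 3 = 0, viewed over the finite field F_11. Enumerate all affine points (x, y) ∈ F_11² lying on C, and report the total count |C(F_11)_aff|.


Affine F_11-points: {(1, 4), (2, 3), (2, 10), (4, 2), (6, 1), (6, 4), (9, 7), (10, 5), (10, 9)}; count = 9.

For each of the 121 pairs (x, y) ∈ F_11², evaluate f(x, y) mod 11. Record the zeros.
  x = 0: [0↦3, 1↦6, 2↦2, 3↦2, 4↦6, 5↦3, 6↦4, 7↦9, 8↦7, 9↦9, 10↦4]  zeros at y ∈ ∅
  x = 1: [0↦4, 1↦3, 2↦2, 3↦1, 4↦0, 5↦10, 6↦9, 7↦8, 8↦7, 9↦6, 10↦5]  zeros at y ∈ {4}
  x = 2: [0↦6, 1↦8, 2↦6, 3↦0, 4↦1, 5↦9, 6↦2, 7↦2, 8↦9, 9↦1, 10↦0]  zeros at y ∈ {3, 10}
  x = 3: [0↦8, 1↦9, 2↦2, 3↦9, 4↦8, 5↦10, 6↦4, 7↦1, 8↦1, 9↦4, 10↦10]  zeros at y ∈ ∅
  x = 4: [0↦9, 1↦5, 2↦0, 3↦5, 4↦9, 5↦1, 6↦3, 7↦4, 8↦4, 9↦3, 10↦1]  zeros at y ∈ {2}
  x = 5: [0↦8, 1↦6, 2↦10, 3↦9, 4↦3, 5↦3, 6↦9, 7↦10, 8↦6, 9↦8, 10↦5]  zeros at y ∈ ∅
  x = 6: [0↦4, 1↦0, 2↦9, 3↦9, 4↦0, 5↦4, 6↦10, 7↦7, 8↦6, 9↦7, 10↦10]  zeros at y ∈ {1, 4}
  x = 7: [0↦7, 1↦8, 2↦7, 3↦4, 4↦10, 5↦3, 6↦5, 7↦5, 8↦3, 9↦10, 10↦4]  zeros at y ∈ ∅
  x = 8: [0↦5, 1↦7, 2↦3, 3↦4, 4↦10, 5↦10, 6↦4, 7↦3, 8↦7, 9↦5, 10↦8]  zeros at y ∈ ∅
  x = 9: [0↦8, 1↦7, 2↦7, 3↦8, 4↦10, 5↦2, 6↦6, 7↦0, 8↦6, 9↦2, 10↦10]  zeros at y ∈ {7}
  x = 10: [0↦4, 1↦7, 2↦7, 3↦4, 4↦9, 5↦0, 6↦10, 7↦6, 8↦10, 9↦0, 10↦9]  zeros at y ∈ {5, 9}
Collecting zeros: affine points = {(1, 4), (2, 3), (2, 10), (4, 2), (6, 1), (6, 4), (9, 7), (10, 5), (10, 9)}.
Total count |C(F_11)_aff| = 9.


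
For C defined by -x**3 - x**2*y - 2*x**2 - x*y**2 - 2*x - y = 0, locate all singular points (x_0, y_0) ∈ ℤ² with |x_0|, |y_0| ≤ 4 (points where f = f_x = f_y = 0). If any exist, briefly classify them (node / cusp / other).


Singular points: {(-1, 1)}; classification: cusp.

Compute partial derivatives:
  f_x = -3*x**2 - 2*x*y - 4*x - y**2 - 2.
  f_y = -x**2 - 2*x*y - 1.
Scan x_0 ∈ {−4, ..., 4}. For each x_0, f_y(x_0, y) is a polynomial in y; find its integer roots y ∈ {−4, ..., 4}, then test f_x and f at those candidates.
  x = -4: f_y(-4, y) = 8*y - 17; no integer root y with |y| ≤ 4.
  x = -3: f_y(-3, y) = 6*y - 10; no integer root y with |y| ≤ 4.
  x = -2: f_y(-2, y) = 4*y - 5; no integer root y with |y| ≤ 4.
  x = -1: f_y(-1, y) = 2*y - 2; vanishes at y ∈ {1}. (-1, 1): f_x = 0, f = 0 — SINGULAR.
  x = 0: f_y(0, y) = -1; no integer root y with |y| ≤ 4.
  x = 1: f_y(1, y) = -2*y - 2; vanishes at y ∈ {-1}. (1, -1): f_x = -8 ≠ 0.
  x = 2: f_y(2, y) = -4*y - 5; no integer root y with |y| ≤ 4.
  x = 3: f_y(3, y) = -6*y - 10; no integer root y with |y| ≤ 4.
  x = 4: f_y(4, y) = -8*y - 17; no integer root y with |y| ≤ 4.
Only singular point on the grid: (-1, 1).
Classify: substitute x = -1 + u, y = 1 + v and expand: f = -u**3 - u**2*v - u*v**2 + v**2.
No constant or linear terms (consistent with a singular point). Quadratic part: v**2. Cubic part: -u**3 - u**2*v - u*v**2.
The quadratic part v**2 is a perfect square, so there is a single (double) tangent line v = 0, i.e. y = 1. Restricting the cubic part to that line (v = 0) leaves -u**3 ≠ 0, so f is not divisible by v and the branch is v² ≈ u**3 to lowest order — this is a cusp.
Classification: cusp.


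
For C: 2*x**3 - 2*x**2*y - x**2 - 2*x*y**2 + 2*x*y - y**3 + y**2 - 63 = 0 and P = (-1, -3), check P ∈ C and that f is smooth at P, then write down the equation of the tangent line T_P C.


Tangent line at P: -28*x - 49*y - 175 = 0.

Step 1: f(-1, -3) = 0, so P lies on C.
Step 2: partial derivatives
  f_x(x, y) = 6*x**2 - 4*x*y - 2*x - 2*y**2 + 2*y, f_y(x, y) = -2*x**2 - 4*x*y + 2*x - 3*y**2 + 2*y.
  f_x(P) = -28, f_y(P) = -49 (gradient nonzero, so P is smooth).
Step 3: tangent line at P: -28·(x − -1) + -49·(y − -3) = 0.
Expanding: -28*x - 49*y - 175 = 0.


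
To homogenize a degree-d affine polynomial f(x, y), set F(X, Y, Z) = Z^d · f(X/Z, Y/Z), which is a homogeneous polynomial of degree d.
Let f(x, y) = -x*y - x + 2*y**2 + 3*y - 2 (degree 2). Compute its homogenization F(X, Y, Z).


F(X, Y, Z) = -X*Y - X*Z + 2*Y**2 + 3*Y*Z - 2*Z**2

deg(f) = 2.
Substitute x = X/Z, y = Y/Z into f, then multiply by Z^2.
  monomial -1·x^1·y^1 ↦ -1·X^1·Y^1·Z^0.
  monomial -1·x^1·y^0 ↦ -1·X^1·Y^0·Z^1.
  monomial 2·x^0·y^2 ↦ 2·X^0·Y^2·Z^0.
  monomial 3·x^0·y^1 ↦ 3·X^0·Y^1·Z^1.
  monomial -2·x^0·y^0 ↦ -2·X^0·Y^0·Z^2.
Collecting: F(X, Y, Z) = -X*Y - X*Z + 2*Y**2 + 3*Y*Z - 2*Z**2.


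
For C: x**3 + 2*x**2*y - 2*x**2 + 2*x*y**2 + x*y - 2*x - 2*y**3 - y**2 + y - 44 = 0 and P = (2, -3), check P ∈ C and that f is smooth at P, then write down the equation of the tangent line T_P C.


Tangent line at P: -7*x - 61*y - 169 = 0.

Step 1: f(2, -3) = 0, so P lies on C.
Step 2: partial derivatives
  f_x(x, y) = 3*x**2 + 4*x*y - 4*x + 2*y**2 + y - 2, f_y(x, y) = 2*x**2 + 4*x*y + x - 6*y**2 - 2*y + 1.
  f_x(P) = -7, f_y(P) = -61 (gradient nonzero, so P is smooth).
Step 3: tangent line at P: -7·(x − 2) + -61·(y − -3) = 0.
Expanding: -7*x - 61*y - 169 = 0.


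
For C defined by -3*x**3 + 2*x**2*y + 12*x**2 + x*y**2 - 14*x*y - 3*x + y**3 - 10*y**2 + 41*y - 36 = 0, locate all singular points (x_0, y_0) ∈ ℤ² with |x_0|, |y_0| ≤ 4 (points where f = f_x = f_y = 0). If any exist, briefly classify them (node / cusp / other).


Singular points: {(2, 3)}; classification: cusp.

Compute partial derivatives:
  f_x = -9*x**2 + 4*x*y + 24*x + y**2 - 14*y - 3.
  f_y = 2*x**2 + 2*x*y - 14*x + 3*y**2 - 20*y + 41.
Scan x_0 ∈ {−4, ..., 4}. For each x_0, f_y(x_0, y) is a polynomial in y; find its integer roots y ∈ {−4, ..., 4}, then test f_x and f at those candidates.
  x = -4: f_y(-4, y) = 3*y**2 - 28*y + 129; no integer root y with |y| ≤ 4.
  x = -3: f_y(-3, y) = 3*y**2 - 26*y + 101; no integer root y with |y| ≤ 4.
  x = -2: f_y(-2, y) = 3*y**2 - 24*y + 77; no integer root y with |y| ≤ 4.
  x = -1: f_y(-1, y) = 3*y**2 - 22*y + 57; no integer root y with |y| ≤ 4.
  x = 0: f_y(0, y) = 3*y**2 - 20*y + 41; no integer root y with |y| ≤ 4.
  x = 1: f_y(1, y) = 3*y**2 - 18*y + 29; no integer root y with |y| ≤ 4.
  x = 2: f_y(2, y) = 3*y**2 - 16*y + 21; vanishes at y ∈ {3}. (2, 3): f_x = 0, f = 0 — SINGULAR.
  x = 3: f_y(3, y) = 3*y**2 - 14*y + 17; no integer root y with |y| ≤ 4.
  x = 4: f_y(4, y) = 3*y**2 - 12*y + 17; no integer root y with |y| ≤ 4.
Only singular point on the grid: (2, 3).
Classify: substitute x = 2 + u, y = 3 + v and expand: f = -3*u**3 + 2*u**2*v + u*v**2 + v**3 + v**2.
No constant or linear terms (consistent with a singular point). Quadratic part: v**2. Cubic part: -3*u**3 + 2*u**2*v + u*v**2 + v**3.
The quadratic part v**2 is a perfect square, so there is a single (double) tangent line v = 0, i.e. y = 3. Restricting the cubic part to that line (v = 0) leaves -3*u**3 ≠ 0, so f is not divisible by v and the branch is v² ≈ 3*u**3 to lowest order — this is a cusp.
Classification: cusp.


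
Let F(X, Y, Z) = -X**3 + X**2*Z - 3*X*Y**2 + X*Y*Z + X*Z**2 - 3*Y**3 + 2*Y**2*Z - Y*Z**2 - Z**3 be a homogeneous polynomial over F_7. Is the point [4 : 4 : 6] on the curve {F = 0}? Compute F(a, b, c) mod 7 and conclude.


F(4,4,6) ≡ 0 (mod 7); P is on the curve.

Evaluate F(4, 4, 6) term-by-term (mod 7).
  -X**3 ↦ -1·64·1·1 = -64
  X**2*Z ↦ 1·16·1·6 = 96
  -3*X*Y**2 ↦ -3·4·16·1 = -192
  X*Y*Z ↦ 1·4·4·6 = 96
  X*Z**2 ↦ 1·4·1·36 = 144
  -3*Y**3 ↦ -3·1·64·1 = -192
  2*Y**2*Z ↦ 2·1·16·6 = 192
  -Y*Z**2 ↦ -1·1·4·36 = -144
  -Z**3 ↦ -1·1·1·216 = -216
Sum: F(4, 4, 6) = (-64) + (96) + (-192) + (96) + (144) + (-192) + (192) + (-144) + (-216) = -280.
Reducing mod 7: -280 ≡ 0 (mod 7).
Since F(a, b, c) ≡ 0 (mod 7), P lies on the curve.


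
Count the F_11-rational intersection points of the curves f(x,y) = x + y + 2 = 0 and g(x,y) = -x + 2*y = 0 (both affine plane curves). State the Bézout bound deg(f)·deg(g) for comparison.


Common zeros: {(6, 3)}; count = 1; Bézout bound = 1.

deg(f) = 1, deg(g) = 1, so Bézout bound = 1.
Scan x ∈ F_11. For each x, list the y ∈ F_11 with f(x, y) ≡ 0 and those with g(x, y) ≡ 0 (mod 11); the common zeros in that column are the intersection.
  x = 0: f ≡ 0 at y ∈ {9}; g ≡ 0 at y ∈ {0}; common: ∅.
  x = 1: f ≡ 0 at y ∈ {8}; g ≡ 0 at y ∈ {6}; common: ∅.
  x = 2: f ≡ 0 at y ∈ {7}; g ≡ 0 at y ∈ {1}; common: ∅.
  x = 3: f ≡ 0 at y ∈ {6}; g ≡ 0 at y ∈ {7}; common: ∅.
  x = 4: f ≡ 0 at y ∈ {5}; g ≡ 0 at y ∈ {2}; common: ∅.
  x = 5: f ≡ 0 at y ∈ {4}; g ≡ 0 at y ∈ {8}; common: ∅.
  x = 6: f ≡ 0 at y ∈ {3}; g ≡ 0 at y ∈ {3}; common: {3}.
  x = 7: f ≡ 0 at y ∈ {2}; g ≡ 0 at y ∈ {9}; common: ∅.
  x = 8: f ≡ 0 at y ∈ {1}; g ≡ 0 at y ∈ {4}; common: ∅.
  x = 9: f ≡ 0 at y ∈ {0}; g ≡ 0 at y ∈ {10}; common: ∅.
  x = 10: f ≡ 0 at y ∈ {10}; g ≡ 0 at y ∈ {5}; common: ∅.
Collecting: common zeros = {(6, 3)}, so the count is 1.
Comparison with the Bézout bound: 1 ≤ 1 = deg(f)·deg(g), as expected for curves with no common component (the bound is attained).


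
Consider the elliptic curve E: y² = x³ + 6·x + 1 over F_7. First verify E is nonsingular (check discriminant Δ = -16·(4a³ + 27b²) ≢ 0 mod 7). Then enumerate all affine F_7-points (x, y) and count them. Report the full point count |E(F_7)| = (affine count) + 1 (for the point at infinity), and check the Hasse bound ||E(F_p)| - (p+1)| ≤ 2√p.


Affine points = {(0, 1), (0, 6), (1, 1), (1, 6), (2, 0), (3, 2), (3, 5), (5, 3), (5, 4), (6, 1), (6, 6)}; affine count = 11; |E(F_7)| = 12.

Discriminant check: Δ ∝ 4a³ + 27b² = 4·6³ + 27·1² = 4·216 + 27·1 ≡ 2 (mod 7). Nonzero ⇒ E is nonsingular.
For each x ∈ F_7, compute rhs = x³ + 6·x + 1 mod 7, then count y ∈ F_7 with y² ≡ rhs.
  x = 0: rhs = 1, matching y values: 1, 6 (2 points).
  x = 1: rhs = 1, matching y values: 1, 6 (2 points).
  x = 2: rhs = 0, matching y values: 0 (1 points).
  x = 3: rhs = 4, matching y values: 2, 5 (2 points).
  x = 4: rhs = 5, matching y values: none (0 points).
  x = 5: rhs = 2, matching y values: 3, 4 (2 points).
  x = 6: rhs = 1, matching y values: 1, 6 (2 points).
Total affine count: 11.
Full point count |E(F_7)| = 11 + 1 = 12.
Hasse bound: |12 − (7+1)| = |4| = 4 ≤ 2√7 ≈ 5.2915 ✓.


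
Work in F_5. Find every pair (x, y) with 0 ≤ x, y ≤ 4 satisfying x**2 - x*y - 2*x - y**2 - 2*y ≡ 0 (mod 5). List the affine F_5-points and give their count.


Affine F_5-points: {(0, 0), (0, 3), (1, 1), (2, 0), (2, 1)}; count = 5.

For each of the 25 pairs (x, y) ∈ F_5², evaluate f(x, y) mod 5. Record the zeros.
  x = 0: [0↦0, 1↦2, 2↦2, 3↦0, 4↦1]  zeros at y ∈ {0, 3}
  x = 1: [0↦4, 1↦0, 2↦4, 3↦1, 4↦1]  zeros at y ∈ {1}
  x = 2: [0↦0, 1↦0, 2↦3, 3↦4, 4↦3]  zeros at y ∈ {0, 1}
  x = 3: [0↦3, 1↦2, 2↦4, 3↦4, 4↦2]  zeros at y ∈ ∅
  x = 4: [0↦3, 1↦1, 2↦2, 3↦1, 4↦3]  zeros at y ∈ ∅
Collecting zeros: affine points = {(0, 0), (0, 3), (1, 1), (2, 0), (2, 1)}.
Total count |C(F_5)_aff| = 5.


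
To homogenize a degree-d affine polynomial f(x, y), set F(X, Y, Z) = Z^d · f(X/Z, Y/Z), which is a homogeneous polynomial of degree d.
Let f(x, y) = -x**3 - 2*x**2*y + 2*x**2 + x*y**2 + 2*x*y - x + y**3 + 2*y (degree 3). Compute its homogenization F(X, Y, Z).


F(X, Y, Z) = -X**3 - 2*X**2*Y + 2*X**2*Z + X*Y**2 + 2*X*Y*Z - X*Z**2 + Y**3 + 2*Y*Z**2

deg(f) = 3.
Substitute x = X/Z, y = Y/Z into f, then multiply by Z^3.
  monomial -1·x^3·y^0 ↦ -1·X^3·Y^0·Z^0.
  monomial -2·x^2·y^1 ↦ -2·X^2·Y^1·Z^0.
  monomial 2·x^2·y^0 ↦ 2·X^2·Y^0·Z^1.
  monomial 1·x^1·y^2 ↦ 1·X^1·Y^2·Z^0.
  monomial 2·x^1·y^1 ↦ 2·X^1·Y^1·Z^1.
  monomial -1·x^1·y^0 ↦ -1·X^1·Y^0·Z^2.
  monomial 1·x^0·y^3 ↦ 1·X^0·Y^3·Z^0.
  monomial 2·x^0·y^1 ↦ 2·X^0·Y^1·Z^2.
Collecting: F(X, Y, Z) = -X**3 - 2*X**2*Y + 2*X**2*Z + X*Y**2 + 2*X*Y*Z - X*Z**2 + Y**3 + 2*Y*Z**2.


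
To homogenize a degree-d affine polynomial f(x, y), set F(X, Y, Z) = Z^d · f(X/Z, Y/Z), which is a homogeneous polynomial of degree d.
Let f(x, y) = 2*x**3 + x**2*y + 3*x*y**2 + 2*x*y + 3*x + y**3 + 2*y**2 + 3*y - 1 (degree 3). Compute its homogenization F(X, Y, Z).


F(X, Y, Z) = 2*X**3 + X**2*Y + 3*X*Y**2 + 2*X*Y*Z + 3*X*Z**2 + Y**3 + 2*Y**2*Z + 3*Y*Z**2 - Z**3

deg(f) = 3.
Substitute x = X/Z, y = Y/Z into f, then multiply by Z^3.
  monomial 2·x^3·y^0 ↦ 2·X^3·Y^0·Z^0.
  monomial 1·x^2·y^1 ↦ 1·X^2·Y^1·Z^0.
  monomial 3·x^1·y^2 ↦ 3·X^1·Y^2·Z^0.
  monomial 2·x^1·y^1 ↦ 2·X^1·Y^1·Z^1.
  monomial 3·x^1·y^0 ↦ 3·X^1·Y^0·Z^2.
  monomial 1·x^0·y^3 ↦ 1·X^0·Y^3·Z^0.
  monomial 2·x^0·y^2 ↦ 2·X^0·Y^2·Z^1.
  monomial 3·x^0·y^1 ↦ 3·X^0·Y^1·Z^2.
  monomial -1·x^0·y^0 ↦ -1·X^0·Y^0·Z^3.
Collecting: F(X, Y, Z) = 2*X**3 + X**2*Y + 3*X*Y**2 + 2*X*Y*Z + 3*X*Z**2 + Y**3 + 2*Y**2*Z + 3*Y*Z**2 - Z**3.


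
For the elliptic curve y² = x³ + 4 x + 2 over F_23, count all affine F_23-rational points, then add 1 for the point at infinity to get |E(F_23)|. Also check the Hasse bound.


Affine points = {(0, 5), (0, 18), (2, 8), (2, 15), (3, 8), (3, 15), (4, 6), (4, 17), (5, 3), (5, 20), (6, 9), (6, 14), (9, 10), (9, 13), (18, 8), (18, 15), (20, 3), (20, 20), (21, 3), (21, 20)}; affine count = 20; |E(F_23)| = 21.

Discriminant check: Δ ∝ 4a³ + 27b² = 4·4³ + 27·2² = 4·64 + 27·4 ≡ 19 (mod 23). Nonzero ⇒ E is nonsingular.
For each x ∈ F_23, compute rhs = x³ + 4·x + 2 mod 23, then count y ∈ F_23 with y² ≡ rhs.
  x = 0: rhs = 2, matching y values: 5, 18 (2 points).
  x = 1: rhs = 7, matching y values: none (0 points).
  x = 2: rhs = 18, matching y values: 8, 15 (2 points).
  x = 3: rhs = 18, matching y values: 8, 15 (2 points).
  x = 4: rhs = 13, matching y values: 6, 17 (2 points).
  x = 5: rhs = 9, matching y values: 3, 20 (2 points).
  x = 6: rhs = 12, matching y values: 9, 14 (2 points).
  x = 7: rhs = 5, matching y values: none (0 points).
  x = 8: rhs = 17, matching y values: none (0 points).
  x = 9: rhs = 8, matching y values: 10, 13 (2 points).
  x = 10: rhs = 7, matching y values: none (0 points).
  x = 11: rhs = 20, matching y values: none (0 points).
  x = 12: rhs = 7, matching y values: none (0 points).
  x = 13: rhs = 20, matching y values: none (0 points).
  x = 14: rhs = 19, matching y values: none (0 points).
  x = 15: rhs = 10, matching y values: none (0 points).
  x = 16: rhs = 22, matching y values: none (0 points).
  x = 17: rhs = 15, matching y values: none (0 points).
  x = 18: rhs = 18, matching y values: 8, 15 (2 points).
  x = 19: rhs = 14, matching y values: none (0 points).
  x = 20: rhs = 9, matching y values: 3, 20 (2 points).
  x = 21: rhs = 9, matching y values: 3, 20 (2 points).
  x = 22: rhs = 20, matching y values: none (0 points).
Total affine count: 20.
Full point count |E(F_23)| = 20 + 1 = 21.
Hasse bound: |21 − (23+1)| = |-3| = 3 ≤ 2√23 ≈ 9.5917 ✓.


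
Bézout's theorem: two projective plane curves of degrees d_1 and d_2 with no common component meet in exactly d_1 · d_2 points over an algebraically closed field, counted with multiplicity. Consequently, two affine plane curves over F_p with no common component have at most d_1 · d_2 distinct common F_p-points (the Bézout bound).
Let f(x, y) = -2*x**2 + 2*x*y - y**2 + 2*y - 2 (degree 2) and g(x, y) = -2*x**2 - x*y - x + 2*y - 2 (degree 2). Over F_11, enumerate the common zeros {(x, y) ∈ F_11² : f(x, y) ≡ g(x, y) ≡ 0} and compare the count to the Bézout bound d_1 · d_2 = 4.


Common zeros: ∅; count = 0; Bézout bound = 4.

deg(f) = 2, deg(g) = 2, so Bézout bound = 4.
Scan x ∈ F_11. For each x, list the y ∈ F_11 with f(x, y) ≡ 0 and those with g(x, y) ≡ 0 (mod 11); the common zeros in that column are the intersection.
  x = 0: f ≡ 0 at y ∈ ∅; g ≡ 0 at y ∈ {1}; common: ∅.
  x = 1: f ≡ 0 at y ∈ {2}; g ≡ 0 at y ∈ {5}; common: ∅.
  x = 2: f ≡ 0 at y ∈ ∅; g ≡ 0 at y ∈ ∅; common: ∅.
  x = 3: f ≡ 0 at y ∈ ∅; g ≡ 0 at y ∈ {10}; common: ∅.
  x = 4: f ≡ 0 at y ∈ ∅; g ≡ 0 at y ∈ {3}; common: ∅.
  x = 5: f ≡ 0 at y ∈ ∅; g ≡ 0 at y ∈ {3}; common: ∅.
  x = 6: f ≡ 0 at y ∈ ∅; g ≡ 0 at y ∈ {2}; common: ∅.
  x = 7: f ≡ 0 at y ∈ ∅; g ≡ 0 at y ∈ {5}; common: ∅.
  x = 8: f ≡ 0 at y ∈ ∅; g ≡ 0 at y ∈ {10}; common: ∅.
  x = 9: f ≡ 0 at y ∈ ∅; g ≡ 0 at y ∈ {2}; common: ∅.
  x = 10: f ≡ 0 at y ∈ ∅; g ≡ 0 at y ∈ {1}; common: ∅.
Collecting: common zeros = ∅, so the count is 0.
Comparison with the Bézout bound: 0 ≤ 4 = deg(f)·deg(g), as expected for curves with no common component (the affine F_11-count falls short of the bound because intersections may lie at infinity, over extension fields, or carry multiplicity).


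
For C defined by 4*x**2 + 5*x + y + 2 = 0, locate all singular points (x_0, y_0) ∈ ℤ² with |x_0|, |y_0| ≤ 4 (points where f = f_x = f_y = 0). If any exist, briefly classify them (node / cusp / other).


No singular points in the scanned grid; C is smooth there.

Compute partial derivatives:
  f_x = 8*x + 5.
  f_y = 1.
f_y = 1 is a nonzero constant, so f_y never vanishes: no point (x, y) can satisfy f = f_x = f_y = 0. In particular no (x, y) ∈ {−4, ..., 4}² is singular; the curve is smooth.


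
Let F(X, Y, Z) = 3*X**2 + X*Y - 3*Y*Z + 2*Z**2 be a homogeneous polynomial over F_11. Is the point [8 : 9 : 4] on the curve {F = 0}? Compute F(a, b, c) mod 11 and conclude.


F(8,9,4) ≡ 1 (mod 11); P is NOT on the curve.

Evaluate F(8, 9, 4) term-by-term (mod 11).
  3*X**2 ↦ 3·64·1·1 = 192
  X*Y ↦ 1·8·9·1 = 72
  -3*Y*Z ↦ -3·1·9·4 = -108
  2*Z**2 ↦ 2·1·1·16 = 32
Sum: F(8, 9, 4) = (192) + (72) + (-108) + (32) = 188.
Reducing mod 11: 188 ≡ 1 (mod 11).
Since F(a, b, c) ≡ 1 ≠ 0 (mod 11), P does NOT lie on the curve.


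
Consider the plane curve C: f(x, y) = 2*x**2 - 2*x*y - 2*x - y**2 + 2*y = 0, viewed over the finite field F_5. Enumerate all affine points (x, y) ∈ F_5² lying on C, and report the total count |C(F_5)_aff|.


Affine F_5-points: {(0, 0), (0, 2), (1, 0), (2, 4), (3, 2), (3, 4)}; count = 6.

For each of the 25 pairs (x, y) ∈ F_5², evaluate f(x, y) mod 5. Record the zeros.
  x = 0: [0↦0, 1↦1, 2↦0, 3↦2, 4↦2]  zeros at y ∈ {0, 2}
  x = 1: [0↦0, 1↦4, 2↦1, 3↦1, 4↦4]  zeros at y ∈ {0}
  x = 2: [0↦4, 1↦1, 2↦1, 3↦4, 4↦0]  zeros at y ∈ {4}
  x = 3: [0↦2, 1↦2, 2↦0, 3↦1, 4↦0]  zeros at y ∈ {2, 4}
  x = 4: [0↦4, 1↦2, 2↦3, 3↦2, 4↦4]  zeros at y ∈ ∅
Collecting zeros: affine points = {(0, 0), (0, 2), (1, 0), (2, 4), (3, 2), (3, 4)}.
Total count |C(F_5)_aff| = 6.


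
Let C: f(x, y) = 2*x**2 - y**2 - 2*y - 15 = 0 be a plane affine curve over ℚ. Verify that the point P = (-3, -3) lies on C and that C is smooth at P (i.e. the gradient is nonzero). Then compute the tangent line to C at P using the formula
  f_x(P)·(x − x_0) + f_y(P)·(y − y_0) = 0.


Tangent line at P: -12*x + 4*y - 24 = 0.

Step 1: f(-3, -3) = 0, so P lies on C.
Step 2: partial derivatives
  f_x(x, y) = 4*x, f_y(x, y) = -2*y - 2.
  f_x(P) = -12, f_y(P) = 4 (gradient nonzero, so P is smooth).
Step 3: tangent line at P: -12·(x − -3) + 4·(y − -3) = 0.
Expanding: -12*x + 4*y - 24 = 0.


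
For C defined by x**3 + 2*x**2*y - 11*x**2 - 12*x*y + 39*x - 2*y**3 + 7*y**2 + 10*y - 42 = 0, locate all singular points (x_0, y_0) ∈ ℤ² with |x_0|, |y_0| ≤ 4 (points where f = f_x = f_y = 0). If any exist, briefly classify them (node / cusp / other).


Singular points: {(3, 1)}; classification: cusp.

Compute partial derivatives:
  f_x = 3*x**2 + 4*x*y - 22*x - 12*y + 39.
  f_y = 2*x**2 - 12*x - 6*y**2 + 14*y + 10.
Scan x_0 ∈ {−4, ..., 4}. For each x_0, f_y(x_0, y) is a polynomial in y; find its integer roots y ∈ {−4, ..., 4}, then test f_x and f at those candidates.
  x = -4: f_y(-4, y) = -6*y**2 + 14*y + 90; no integer root y with |y| ≤ 4.
  x = -3: f_y(-3, y) = -6*y**2 + 14*y + 64; no integer root y with |y| ≤ 4.
  x = -2: f_y(-2, y) = -6*y**2 + 14*y + 42; no integer root y with |y| ≤ 4.
  x = -1: f_y(-1, y) = -6*y**2 + 14*y + 24; no integer root y with |y| ≤ 4.
  x = 0: f_y(0, y) = -6*y**2 + 14*y + 10; no integer root y with |y| ≤ 4.
  x = 1: f_y(1, y) = -6*y**2 + 14*y; vanishes at y ∈ {0}. (1, 0): f_x = 20 ≠ 0.
  x = 2: f_y(2, y) = -6*y**2 + 14*y - 6; no integer root y with |y| ≤ 4.
  x = 3: f_y(3, y) = -6*y**2 + 14*y - 8; vanishes at y ∈ {1}. (3, 1): f_x = 0, f = 0 — SINGULAR.
  x = 4: f_y(4, y) = -6*y**2 + 14*y - 6; no integer root y with |y| ≤ 4.
Only singular point on the grid: (3, 1).
Classify: substitute x = 3 + u, y = 1 + v and expand: f = u**3 + 2*u**2*v - 2*v**3 + v**2.
No constant or linear terms (consistent with a singular point). Quadratic part: v**2. Cubic part: u**3 + 2*u**2*v - 2*v**3.
The quadratic part v**2 is a perfect square, so there is a single (double) tangent line v = 0, i.e. y = 1. Restricting the cubic part to that line (v = 0) leaves u**3 ≠ 0, so f is not divisible by v and the branch is v² ≈ -u**3 to lowest order — this is a cusp.
Classification: cusp.


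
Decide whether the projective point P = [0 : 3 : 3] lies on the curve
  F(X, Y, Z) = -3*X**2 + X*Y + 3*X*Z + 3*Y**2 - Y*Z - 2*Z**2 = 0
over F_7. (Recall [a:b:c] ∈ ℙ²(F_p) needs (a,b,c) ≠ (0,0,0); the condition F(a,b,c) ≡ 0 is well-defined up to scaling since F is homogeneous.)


F(0,3,3) ≡ 0 (mod 7); P is on the curve.

Evaluate F(0, 3, 3) term-by-term (mod 7).
  -3*X**2 ↦ -3·0·1·1 = 0
  X*Y ↦ 1·0·3·1 = 0
  3*X*Z ↦ 3·0·1·3 = 0
  3*Y**2 ↦ 3·1·9·1 = 27
  -Y*Z ↦ -1·1·3·3 = -9
  -2*Z**2 ↦ -2·1·1·9 = -18
Sum: F(0, 3, 3) = (0) + (0) + (0) + (27) + (-9) + (-18) = 0.
Reducing mod 7: 0 ≡ 0 (mod 7).
Since F(a, b, c) ≡ 0 (mod 7), P lies on the curve.


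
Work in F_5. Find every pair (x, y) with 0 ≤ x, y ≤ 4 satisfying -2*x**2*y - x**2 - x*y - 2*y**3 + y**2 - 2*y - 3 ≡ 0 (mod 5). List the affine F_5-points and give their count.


Affine F_5-points: {(1, 1), (2, 1), (3, 2)}; count = 3.

For each of the 25 pairs (x, y) ∈ F_5², evaluate f(x, y) mod 5. Record the zeros.
  x = 0: [0↦2, 1↦4, 2↦1, 3↦1, 4↦2]  zeros at y ∈ ∅
  x = 1: [0↦1, 1↦0, 2↦4, 3↦1, 4↦4]  zeros at y ∈ {1}
  x = 2: [0↦3, 1↦0, 2↦2, 3↦2, 4↦3]  zeros at y ∈ {1}
  x = 3: [0↦3, 1↦4, 2↦0, 3↦4, 4↦4]  zeros at y ∈ {2}
  x = 4: [0↦1, 1↦2, 2↦3, 3↦2, 4↦2]  zeros at y ∈ ∅
Collecting zeros: affine points = {(1, 1), (2, 1), (3, 2)}.
Total count |C(F_5)_aff| = 3.


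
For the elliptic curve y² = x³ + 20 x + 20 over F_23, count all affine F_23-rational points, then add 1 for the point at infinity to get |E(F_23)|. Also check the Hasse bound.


Affine points = {(1, 8), (1, 15), (4, 7), (4, 16), (8, 5), (8, 18), (9, 3), (9, 20), (10, 1), (10, 22), (13, 4), (13, 19), (14, 10), (14, 13), (17, 11), (17, 12), (18, 5), (18, 18), (20, 5), (20, 18), (21, 8), (21, 15)}; affine count = 22; |E(F_23)| = 23.

Discriminant check: Δ ∝ 4a³ + 27b² = 4·20³ + 27·20² = 4·8000 + 27·400 ≡ 20 (mod 23). Nonzero ⇒ E is nonsingular.
For each x ∈ F_23, compute rhs = x³ + 20·x + 20 mod 23, then count y ∈ F_23 with y² ≡ rhs.
  x = 0: rhs = 20, matching y values: none (0 points).
  x = 1: rhs = 18, matching y values: 8, 15 (2 points).
  x = 2: rhs = 22, matching y values: none (0 points).
  x = 3: rhs = 15, matching y values: none (0 points).
  x = 4: rhs = 3, matching y values: 7, 16 (2 points).
  x = 5: rhs = 15, matching y values: none (0 points).
  x = 6: rhs = 11, matching y values: none (0 points).
  x = 7: rhs = 20, matching y values: none (0 points).
  x = 8: rhs = 2, matching y values: 5, 18 (2 points).
  x = 9: rhs = 9, matching y values: 3, 20 (2 points).
  x = 10: rhs = 1, matching y values: 1, 22 (2 points).
  x = 11: rhs = 7, matching y values: none (0 points).
  x = 12: rhs = 10, matching y values: none (0 points).
  x = 13: rhs = 16, matching y values: 4, 19 (2 points).
  x = 14: rhs = 8, matching y values: 10, 13 (2 points).
  x = 15: rhs = 15, matching y values: none (0 points).
  x = 16: rhs = 20, matching y values: none (0 points).
  x = 17: rhs = 6, matching y values: 11, 12 (2 points).
  x = 18: rhs = 2, matching y values: 5, 18 (2 points).
  x = 19: rhs = 14, matching y values: none (0 points).
  x = 20: rhs = 2, matching y values: 5, 18 (2 points).
  x = 21: rhs = 18, matching y values: 8, 15 (2 points).
  x = 22: rhs = 22, matching y values: none (0 points).
Total affine count: 22.
Full point count |E(F_23)| = 22 + 1 = 23.
Hasse bound: |23 − (23+1)| = |-1| = 1 ≤ 2√23 ≈ 9.5917 ✓.


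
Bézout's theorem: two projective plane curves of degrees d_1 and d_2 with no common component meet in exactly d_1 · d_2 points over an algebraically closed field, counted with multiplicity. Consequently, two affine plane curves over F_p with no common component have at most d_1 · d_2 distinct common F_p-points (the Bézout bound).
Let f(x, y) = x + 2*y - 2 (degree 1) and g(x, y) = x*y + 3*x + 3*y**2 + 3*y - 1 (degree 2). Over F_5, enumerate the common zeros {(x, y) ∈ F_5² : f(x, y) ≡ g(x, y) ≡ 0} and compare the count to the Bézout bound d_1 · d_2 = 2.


Common zeros: {(0, 1), (2, 0)}; count = 2; Bézout bound = 2.

deg(f) = 1, deg(g) = 2, so Bézout bound = 2.
Scan x ∈ F_5. For each x, list the y ∈ F_5 with f(x, y) ≡ 0 and those with g(x, y) ≡ 0 (mod 5); the common zeros in that column are the intersection.
  x = 0: f ≡ 0 at y ∈ {1}; g ≡ 0 at y ∈ {1, 3}; common: {1}.
  x = 1: f ≡ 0 at y ∈ {3}; g ≡ 0 at y ∈ ∅; common: ∅.
  x = 2: f ≡ 0 at y ∈ {0}; g ≡ 0 at y ∈ {0}; common: {0}.
  x = 3: f ≡ 0 at y ∈ {2}; g ≡ 0 at y ∈ {4}; common: ∅.
  x = 4: f ≡ 0 at y ∈ {4}; g ≡ 0 at y ∈ ∅; common: ∅.
Collecting: common zeros = {(0, 1), (2, 0)}, so the count is 2.
Comparison with the Bézout bound: 2 ≤ 2 = deg(f)·deg(g), as expected for curves with no common component (the bound is attained).


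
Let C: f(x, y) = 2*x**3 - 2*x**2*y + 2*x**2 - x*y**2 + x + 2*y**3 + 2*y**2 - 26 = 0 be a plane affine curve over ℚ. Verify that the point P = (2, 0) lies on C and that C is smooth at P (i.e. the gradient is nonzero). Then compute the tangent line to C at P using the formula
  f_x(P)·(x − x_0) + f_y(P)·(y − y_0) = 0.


Tangent line at P: 33*x - 8*y - 66 = 0.

Step 1: f(2, 0) = 0, so P lies on C.
Step 2: partial derivatives
  f_x(x, y) = 6*x**2 - 4*x*y + 4*x - y**2 + 1, f_y(x, y) = -2*x**2 - 2*x*y + 6*y**2 + 4*y.
  f_x(P) = 33, f_y(P) = -8 (gradient nonzero, so P is smooth).
Step 3: tangent line at P: 33·(x − 2) + -8·(y − 0) = 0.
Expanding: 33*x - 8*y - 66 = 0.


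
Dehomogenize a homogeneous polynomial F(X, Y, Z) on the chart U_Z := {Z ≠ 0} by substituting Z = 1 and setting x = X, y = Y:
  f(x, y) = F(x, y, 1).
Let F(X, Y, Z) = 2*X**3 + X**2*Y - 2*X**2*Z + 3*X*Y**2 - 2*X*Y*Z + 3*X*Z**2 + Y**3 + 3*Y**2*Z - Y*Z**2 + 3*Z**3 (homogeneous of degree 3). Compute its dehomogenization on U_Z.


f(x, y) = 2*x**3 + x**2*y - 2*x**2 + 3*x*y**2 - 2*x*y + 3*x + y**3 + 3*y**2 - y + 3

On U_Z we set Z = 1. Each monomial c·X^i·Y^j·Z^k in F becomes c·x^i·y^j·1^k = c·x^i·y^j.
Substituting Z = 1: F(X, Y, 1) = 2*x**3 + x**2*y - 2*x**2 + 3*x*y**2 - 2*x*y + 3*x + y**3 + 3*y**2 - y + 3.
Note: deg(f) ≤ deg(F) = 3; strict inequality happens when F is divisible by Z (lost terms).


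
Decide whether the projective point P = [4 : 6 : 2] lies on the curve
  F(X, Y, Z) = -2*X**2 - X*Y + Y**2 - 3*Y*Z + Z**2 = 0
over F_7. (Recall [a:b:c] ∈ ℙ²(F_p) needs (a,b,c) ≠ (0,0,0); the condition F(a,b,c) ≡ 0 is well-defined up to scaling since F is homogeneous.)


F(4,6,2) ≡ 4 (mod 7); P is NOT on the curve.

Evaluate F(4, 6, 2) term-by-term (mod 7).
  -2*X**2 ↦ -2·16·1·1 = -32
  -X*Y ↦ -1·4·6·1 = -24
  Y**2 ↦ 1·1·36·1 = 36
  -3*Y*Z ↦ -3·1·6·2 = -36
  Z**2 ↦ 1·1·1·4 = 4
Sum: F(4, 6, 2) = (-32) + (-24) + (36) + (-36) + (4) = -52.
Reducing mod 7: -52 ≡ 4 (mod 7).
Since F(a, b, c) ≡ 4 ≠ 0 (mod 7), P does NOT lie on the curve.


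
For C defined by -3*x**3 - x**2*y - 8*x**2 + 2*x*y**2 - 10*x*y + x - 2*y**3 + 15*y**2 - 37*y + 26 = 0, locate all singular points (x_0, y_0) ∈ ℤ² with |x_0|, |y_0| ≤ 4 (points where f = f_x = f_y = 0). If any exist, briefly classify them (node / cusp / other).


Singular points: {(-1, 2)}; classification: node.

Compute partial derivatives:
  f_x = -9*x**2 - 2*x*y - 16*x + 2*y**2 - 10*y + 1.
  f_y = -x**2 + 4*x*y - 10*x - 6*y**2 + 30*y - 37.
Scan x_0 ∈ {−4, ..., 4}. For each x_0, f_y(x_0, y) is a polynomial in y; find its integer roots y ∈ {−4, ..., 4}, then test f_x and f at those candidates.
  x = -4: f_y(-4, y) = -6*y**2 + 14*y - 13; no integer root y with |y| ≤ 4.
  x = -3: f_y(-3, y) = -6*y**2 + 18*y - 16; no integer root y with |y| ≤ 4.
  x = -2: f_y(-2, y) = -6*y**2 + 22*y - 21; no integer root y with |y| ≤ 4.
  x = -1: f_y(-1, y) = -6*y**2 + 26*y - 28; vanishes at y ∈ {2}. (-1, 2): f_x = 0, f = 0 — SINGULAR.
  x = 0: f_y(0, y) = -6*y**2 + 30*y - 37; no integer root y with |y| ≤ 4.
  x = 1: f_y(1, y) = -6*y**2 + 34*y - 48; vanishes at y ∈ {3}. (1, 3): f_x = -42 ≠ 0.
  x = 2: f_y(2, y) = -6*y**2 + 38*y - 61; no integer root y with |y| ≤ 4.
  x = 3: f_y(3, y) = -6*y**2 + 42*y - 76; no integer root y with |y| ≤ 4.
  x = 4: f_y(4, y) = -6*y**2 + 46*y - 93; no integer root y with |y| ≤ 4.
Only singular point on the grid: (-1, 2).
Classify: substitute x = -1 + u, y = 2 + v and expand: f = -3*u**3 - u**2*v - u**2 + 2*u*v**2 - 2*v**3 + v**2.
No constant or linear terms (consistent with a singular point). Quadratic part: -u**2 + v**2. Cubic part: -3*u**3 - u**2*v + 2*u*v**2 - 2*v**3.
The quadratic part v**2 - u**2 = (v − u)(v + u) splits into two distinct linear factors, so there are two distinct tangent lines y − 2 = ±(x − -1) — this is a node (ordinary double point).
Classification: node.


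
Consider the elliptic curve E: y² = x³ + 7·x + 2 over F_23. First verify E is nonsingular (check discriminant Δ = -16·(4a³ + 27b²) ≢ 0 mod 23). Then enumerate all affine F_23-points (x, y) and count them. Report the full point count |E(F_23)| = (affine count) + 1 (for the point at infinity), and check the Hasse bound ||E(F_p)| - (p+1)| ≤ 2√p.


Affine points = {(0, 5), (0, 18), (2, 1), (2, 22), (3, 2), (3, 21), (4, 5), (4, 18), (5, 1), (5, 22), (7, 7), (7, 16), (8, 8), (8, 15), (9, 9), (9, 14), (13, 6), (13, 17), (15, 3), (15, 20), (16, 1), (16, 22), (18, 7), (18, 16), (19, 5), (19, 18), (20, 0), (21, 7), (21, 16)}; affine count = 29; |E(F_23)| = 30.

Discriminant check: Δ ∝ 4a³ + 27b² = 4·7³ + 27·2² = 4·343 + 27·4 ≡ 8 (mod 23). Nonzero ⇒ E is nonsingular.
For each x ∈ F_23, compute rhs = x³ + 7·x + 2 mod 23, then count y ∈ F_23 with y² ≡ rhs.
  x = 0: rhs = 2, matching y values: 5, 18 (2 points).
  x = 1: rhs = 10, matching y values: none (0 points).
  x = 2: rhs = 1, matching y values: 1, 22 (2 points).
  x = 3: rhs = 4, matching y values: 2, 21 (2 points).
  x = 4: rhs = 2, matching y values: 5, 18 (2 points).
  x = 5: rhs = 1, matching y values: 1, 22 (2 points).
  x = 6: rhs = 7, matching y values: none (0 points).
  x = 7: rhs = 3, matching y values: 7, 16 (2 points).
  x = 8: rhs = 18, matching y values: 8, 15 (2 points).
  x = 9: rhs = 12, matching y values: 9, 14 (2 points).
  x = 10: rhs = 14, matching y values: none (0 points).
  x = 11: rhs = 7, matching y values: none (0 points).
  x = 12: rhs = 20, matching y values: none (0 points).
  x = 13: rhs = 13, matching y values: 6, 17 (2 points).
  x = 14: rhs = 15, matching y values: none (0 points).
  x = 15: rhs = 9, matching y values: 3, 20 (2 points).
  x = 16: rhs = 1, matching y values: 1, 22 (2 points).
  x = 17: rhs = 20, matching y values: none (0 points).
  x = 18: rhs = 3, matching y values: 7, 16 (2 points).
  x = 19: rhs = 2, matching y values: 5, 18 (2 points).
  x = 20: rhs = 0, matching y values: 0 (1 points).
  x = 21: rhs = 3, matching y values: 7, 16 (2 points).
  x = 22: rhs = 17, matching y values: none (0 points).
Total affine count: 29.
Full point count |E(F_23)| = 29 + 1 = 30.
Hasse bound: |30 − (23+1)| = |6| = 6 ≤ 2√23 ≈ 9.5917 ✓.
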